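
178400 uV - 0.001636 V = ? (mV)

In mV:
  178400 uV = 178400 × 10⁻³ mV = 178.4
  0.001636 V = 0.001636 × 10³ mV = 1.636
Difference: 178.4 - 1.636 = 176.764

176.764 mV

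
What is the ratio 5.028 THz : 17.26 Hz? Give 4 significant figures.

(5.028 × 10^12) / (17.26) = 0.29131 × 10^12

291300000000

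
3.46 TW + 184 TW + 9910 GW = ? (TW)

In TW:
  3.46 TW → 3.46
  184 TW → 184
  9910 GW = 9910e-3 TW = 9.91
Sum: 3.46 + 184 + 9.91 = 197.37

197.37 TW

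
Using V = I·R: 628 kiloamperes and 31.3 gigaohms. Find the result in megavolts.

628e3 × 31.3e9 = 19656.4e12 V

19656400000 megavolts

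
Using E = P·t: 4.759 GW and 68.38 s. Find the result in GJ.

325.42042 GJ

4.759 × 10^9 × 68.38 = 325.42042 × 10^9 J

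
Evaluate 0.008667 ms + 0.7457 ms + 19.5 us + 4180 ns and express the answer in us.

In us:
  0.008667 ms = 0.008667e3 us = 8.667
  0.7457 ms = 0.7457e3 us = 745.7
  19.5 us → 19.5
  4180 ns = 4180e-3 us = 4.18
Sum: 8.667 + 745.7 + 19.5 + 4.18 = 778.047

778.047 us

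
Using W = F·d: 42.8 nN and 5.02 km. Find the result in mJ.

0.214856 mJ

42.8 × 10^-9 × 5.02 × 10^3 = 214.856 × 10^-6 J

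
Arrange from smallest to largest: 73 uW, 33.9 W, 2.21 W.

73 uW < 2.21 W < 33.9 W

73 uW = 0.000073 W
33.9 W = 33.9 W
2.21 W = 2.21 W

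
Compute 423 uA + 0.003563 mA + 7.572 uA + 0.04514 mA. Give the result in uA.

479.275 uA

In uA:
  423 uA → 423
  0.003563 mA = 0.003563 × 10³ uA = 3.563
  7.572 uA → 7.572
  0.04514 mA = 0.04514 × 10³ uA = 45.14
Sum: 423 + 3.563 + 7.572 + 45.14 = 479.275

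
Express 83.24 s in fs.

(no prefix) = 10⁰, femto = 10⁻¹⁵; factor is 10¹⁵.
83.24 × 10¹⁵ = 83240000000000000

83240000000000000 fs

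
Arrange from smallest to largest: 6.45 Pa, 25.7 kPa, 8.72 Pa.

6.45 Pa = 6.45 Pa
25.7 kPa = 25700 Pa
8.72 Pa = 8.72 Pa

6.45 Pa < 8.72 Pa < 25.7 kPa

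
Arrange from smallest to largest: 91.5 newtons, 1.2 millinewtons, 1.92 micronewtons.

1.92 micronewtons < 1.2 millinewtons < 91.5 newtons

91.5 newtons = 91.5 newtons
1.2 millinewtons = 0.0012 newtons
1.92 micronewtons = 0.00000192 newtons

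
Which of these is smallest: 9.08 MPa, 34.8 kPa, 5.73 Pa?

9.08 MPa = 9080000 Pa
34.8 kPa = 34800 Pa
5.73 Pa = 5.73 Pa

5.73 Pa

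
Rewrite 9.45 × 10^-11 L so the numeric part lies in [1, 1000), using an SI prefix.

= 94.5 × 10^-12 L; 10^-12 is pico.

94.5 pL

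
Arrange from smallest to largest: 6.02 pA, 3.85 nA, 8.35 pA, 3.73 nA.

6.02 pA < 8.35 pA < 3.73 nA < 3.85 nA

6.02 pA = 0.00000000000602 A
3.85 nA = 0.00000000385 A
8.35 pA = 0.00000000000835 A
3.73 nA = 0.00000000373 A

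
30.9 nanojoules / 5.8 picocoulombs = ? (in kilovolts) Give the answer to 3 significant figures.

5.33 kilovolts

(30.9 × 10⁻⁹) / (5.8 × 10⁻¹²) = 5.3276 × 10³ V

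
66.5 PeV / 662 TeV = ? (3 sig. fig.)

100

(66.5 × 10^15) / (662 × 10^12) = 0.1005 × 10^3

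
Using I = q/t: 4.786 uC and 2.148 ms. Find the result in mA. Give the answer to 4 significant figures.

2.228 mA

(4.786e-6) / (2.148e-3) = 2.22812e-3 A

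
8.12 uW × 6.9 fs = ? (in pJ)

8.12 × 10⁻⁶ × 6.9 × 10⁻¹⁵ = 56.028 × 10⁻²¹ J

0.000000056028 pJ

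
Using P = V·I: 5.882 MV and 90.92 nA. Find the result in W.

0.53479144 W

5.882 × 10^6 × 90.92 × 10^-9 = 534.79144 × 10^-3 W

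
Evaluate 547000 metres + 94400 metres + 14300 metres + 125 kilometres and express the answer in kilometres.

In kilometres:
  547000 metres = 547000 × 10^-3 kilometres = 547
  94400 metres = 94400 × 10^-3 kilometres = 94.4
  14300 metres = 14300 × 10^-3 kilometres = 14.3
  125 kilometres → 125
Sum: 547 + 94.4 + 14.3 + 125 = 780.7

780.7 kilometres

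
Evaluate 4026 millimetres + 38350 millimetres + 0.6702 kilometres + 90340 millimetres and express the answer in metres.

802.916 metres

In metres:
  4026 millimetres = 4026e-3 metres = 4.026
  38350 millimetres = 38350e-3 metres = 38.35
  0.6702 kilometres = 0.6702e3 metres = 670.2
  90340 millimetres = 90340e-3 metres = 90.34
Sum: 4.026 + 38.35 + 670.2 + 90.34 = 802.916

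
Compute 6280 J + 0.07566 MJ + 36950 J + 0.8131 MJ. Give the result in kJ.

In kJ:
  6280 J = 6280 × 10⁻³ kJ = 6.28
  0.07566 MJ = 0.07566 × 10³ kJ = 75.66
  36950 J = 36950 × 10⁻³ kJ = 36.95
  0.8131 MJ = 0.8131 × 10³ kJ = 813.1
Sum: 6.28 + 75.66 + 36.95 + 813.1 = 931.99

931.99 kJ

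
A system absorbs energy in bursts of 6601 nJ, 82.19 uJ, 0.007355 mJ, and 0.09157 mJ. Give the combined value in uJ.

In uJ:
  6601 nJ = 6601 × 10⁻³ uJ = 6.601
  82.19 uJ → 82.19
  0.007355 mJ = 0.007355 × 10³ uJ = 7.355
  0.09157 mJ = 0.09157 × 10³ uJ = 91.57
Sum: 6.601 + 82.19 + 7.355 + 91.57 = 187.716

187.716 uJ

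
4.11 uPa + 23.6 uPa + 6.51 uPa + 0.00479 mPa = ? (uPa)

In uPa:
  4.11 uPa → 4.11
  23.6 uPa → 23.6
  6.51 uPa → 6.51
  0.00479 mPa = 0.00479 × 10³ uPa = 4.79
Sum: 4.11 + 23.6 + 6.51 + 4.79 = 39.01

39.01 uPa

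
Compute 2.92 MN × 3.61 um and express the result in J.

10.5412 J

2.92 × 10^6 × 3.61 × 10^-6 = 10.5412 J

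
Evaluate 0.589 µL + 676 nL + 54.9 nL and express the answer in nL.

1319.9 nL

In nL:
  0.589 µL = 0.589e3 nL = 589
  676 nL → 676
  54.9 nL → 54.9
Sum: 589 + 676 + 54.9 = 1319.9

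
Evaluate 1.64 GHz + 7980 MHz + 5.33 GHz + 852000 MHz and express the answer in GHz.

In GHz:
  1.64 GHz → 1.64
  7980 MHz = 7980 × 10^-3 GHz = 7.98
  5.33 GHz → 5.33
  852000 MHz = 852000 × 10^-3 GHz = 852
Sum: 1.64 + 7.98 + 5.33 + 852 = 866.95

866.95 GHz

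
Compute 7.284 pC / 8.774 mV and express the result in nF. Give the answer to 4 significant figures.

0.8302 nF

(7.284 × 10^-12) / (8.774 × 10^-3) = 0.83018 × 10^-9 F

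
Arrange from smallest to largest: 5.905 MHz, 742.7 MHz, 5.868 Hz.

5.868 Hz < 5.905 MHz < 742.7 MHz

5.905 MHz = 5905000 Hz
742.7 MHz = 742700000 Hz
5.868 Hz = 5.868 Hz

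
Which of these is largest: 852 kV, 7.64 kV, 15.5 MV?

15.5 MV

852 kV = 852000 V
7.64 kV = 7640 V
15.5 MV = 15500000 V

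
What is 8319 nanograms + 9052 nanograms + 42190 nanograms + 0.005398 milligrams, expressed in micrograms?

64.959 micrograms

In micrograms:
  8319 nanograms = 8319 × 10^-3 micrograms = 8.319
  9052 nanograms = 9052 × 10^-3 micrograms = 9.052
  42190 nanograms = 42190 × 10^-3 micrograms = 42.19
  0.005398 milligrams = 0.005398 × 10^3 micrograms = 5.398
Sum: 8.319 + 9.052 + 42.19 + 5.398 = 64.959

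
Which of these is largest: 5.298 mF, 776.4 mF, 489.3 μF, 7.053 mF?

776.4 mF

5.298 mF = 0.005298 F
776.4 mF = 0.7764 F
489.3 μF = 0.0004893 F
7.053 mF = 0.007053 F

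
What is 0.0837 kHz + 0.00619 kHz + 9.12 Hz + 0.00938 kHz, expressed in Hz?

108.39 Hz

In Hz:
  0.0837 kHz = 0.0837 × 10^3 Hz = 83.7
  0.00619 kHz = 0.00619 × 10^3 Hz = 6.19
  9.12 Hz → 9.12
  0.00938 kHz = 0.00938 × 10^3 Hz = 9.38
Sum: 83.7 + 6.19 + 9.12 + 9.38 = 108.39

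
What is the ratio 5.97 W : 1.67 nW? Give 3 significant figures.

(5.97) / (1.67 × 10^-9) = 3.575 × 10^9

3570000000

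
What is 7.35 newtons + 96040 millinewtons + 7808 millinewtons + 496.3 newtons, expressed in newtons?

In newtons:
  7.35 newtons → 7.35
  96040 millinewtons = 96040 × 10⁻³ newtons = 96.04
  7808 millinewtons = 7808 × 10⁻³ newtons = 7.808
  496.3 newtons → 496.3
Sum: 7.35 + 96.04 + 7.808 + 496.3 = 607.498

607.498 newtons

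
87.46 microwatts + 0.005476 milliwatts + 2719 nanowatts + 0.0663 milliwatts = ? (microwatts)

161.955 microwatts

In microwatts:
  87.46 microwatts → 87.46
  0.005476 milliwatts = 0.005476 × 10^3 microwatts = 5.476
  2719 nanowatts = 2719 × 10^-3 microwatts = 2.719
  0.0663 milliwatts = 0.0663 × 10^3 microwatts = 66.3
Sum: 87.46 + 5.476 + 2.719 + 66.3 = 161.955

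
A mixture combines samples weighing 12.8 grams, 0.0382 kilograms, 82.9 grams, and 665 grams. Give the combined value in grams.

In grams:
  12.8 grams → 12.8
  0.0382 kilograms = 0.0382e3 grams = 38.2
  82.9 grams → 82.9
  665 grams → 665
Sum: 12.8 + 38.2 + 82.9 + 665 = 798.9

798.9 grams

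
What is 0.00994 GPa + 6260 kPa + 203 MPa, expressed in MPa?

In MPa:
  0.00994 GPa = 0.00994e3 MPa = 9.94
  6260 kPa = 6260e-3 MPa = 6.26
  203 MPa → 203
Sum: 9.94 + 6.26 + 203 = 219.2

219.2 MPa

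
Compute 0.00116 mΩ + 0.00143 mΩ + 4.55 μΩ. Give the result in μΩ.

In μΩ:
  0.00116 mΩ = 0.00116e3 μΩ = 1.16
  0.00143 mΩ = 0.00143e3 μΩ = 1.43
  4.55 μΩ → 4.55
Sum: 1.16 + 1.43 + 4.55 = 7.14

7.14 μΩ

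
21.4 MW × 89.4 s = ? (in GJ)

1.91316 GJ

21.4e6 × 89.4 = 1913.16e6 J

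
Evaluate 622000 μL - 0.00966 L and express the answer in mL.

In mL:
  622000 μL = 622000e-3 mL = 622
  0.00966 L = 0.00966e3 mL = 9.66
Difference: 622 - 9.66 = 612.34

612.34 mL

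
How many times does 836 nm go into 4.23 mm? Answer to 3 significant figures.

5060

(4.23e-3) / (836e-9) = 0.00506e6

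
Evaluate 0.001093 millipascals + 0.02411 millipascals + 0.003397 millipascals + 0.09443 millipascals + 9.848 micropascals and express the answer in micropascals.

132.878 micropascals

In micropascals:
  0.001093 millipascals = 0.001093 × 10³ micropascals = 1.093
  0.02411 millipascals = 0.02411 × 10³ micropascals = 24.11
  0.003397 millipascals = 0.003397 × 10³ micropascals = 3.397
  0.09443 millipascals = 0.09443 × 10³ micropascals = 94.43
  9.848 micropascals → 9.848
Sum: 1.093 + 24.11 + 3.397 + 94.43 + 9.848 = 132.878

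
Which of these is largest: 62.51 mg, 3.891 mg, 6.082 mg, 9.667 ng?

62.51 mg

62.51 mg = 0.06251 g
3.891 mg = 0.003891 g
6.082 mg = 0.006082 g
9.667 ng = 0.000000009667 g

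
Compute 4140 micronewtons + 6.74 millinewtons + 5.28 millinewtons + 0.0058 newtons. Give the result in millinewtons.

In millinewtons:
  4140 micronewtons = 4140 × 10^-3 millinewtons = 4.14
  6.74 millinewtons → 6.74
  5.28 millinewtons → 5.28
  0.0058 newtons = 0.0058 × 10^3 millinewtons = 5.8
Sum: 4.14 + 6.74 + 5.28 + 5.8 = 21.96

21.96 millinewtons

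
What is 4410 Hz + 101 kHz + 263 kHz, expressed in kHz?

368.41 kHz

In kHz:
  4410 Hz = 4410 × 10^-3 kHz = 4.41
  101 kHz → 101
  263 kHz → 263
Sum: 4.41 + 101 + 263 = 368.41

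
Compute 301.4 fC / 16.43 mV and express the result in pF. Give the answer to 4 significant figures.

(301.4e-15) / (16.43e-3) = 18.3445e-12 F

18.34 pF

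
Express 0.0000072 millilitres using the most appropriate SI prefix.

= 7.2e-9 litres; 1e-9 is nano.

7.2 nanolitres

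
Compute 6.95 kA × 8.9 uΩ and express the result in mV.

6.95 × 10^3 × 8.9 × 10^-6 = 61.855 × 10^-3 V

61.855 mV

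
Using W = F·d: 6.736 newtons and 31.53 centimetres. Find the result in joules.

6.736 × 31.53 × 10^-2 = 212.38608 × 10^-2 J

2.1238608 joules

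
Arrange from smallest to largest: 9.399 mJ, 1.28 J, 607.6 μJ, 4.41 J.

9.399 mJ = 0.009399 J
1.28 J = 1.28 J
607.6 μJ = 0.0006076 J
4.41 J = 4.41 J

607.6 μJ < 9.399 mJ < 1.28 J < 4.41 J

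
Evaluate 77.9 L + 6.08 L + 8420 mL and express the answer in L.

In L:
  77.9 L → 77.9
  6.08 L → 6.08
  8420 mL = 8420 × 10^-3 L = 8.42
Sum: 77.9 + 6.08 + 8.42 = 92.4

92.4 L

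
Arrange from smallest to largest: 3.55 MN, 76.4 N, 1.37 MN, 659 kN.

76.4 N < 659 kN < 1.37 MN < 3.55 MN

3.55 MN = 3550000 N
76.4 N = 76.4 N
1.37 MN = 1370000 N
659 kN = 659000 N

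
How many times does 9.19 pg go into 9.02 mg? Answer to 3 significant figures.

982000000

(9.02e-3) / (9.19e-12) = 0.9815e9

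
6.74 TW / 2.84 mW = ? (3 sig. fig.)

2370000000000000

(6.74e12) / (2.84e-3) = 2.373e15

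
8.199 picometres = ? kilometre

0.000000000000008199 kilometres

pico = 10⁻¹², kilo = 10³; factor is 10⁻¹⁵.
8.199 × 10⁻¹⁵ = 0.000000000000008199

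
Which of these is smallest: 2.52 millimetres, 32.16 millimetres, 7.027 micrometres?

7.027 micrometres

2.52 millimetres = 0.00252 metres
32.16 millimetres = 0.03216 metres
7.027 micrometres = 0.000007027 metres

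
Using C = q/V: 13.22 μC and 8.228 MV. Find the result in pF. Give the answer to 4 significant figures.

1.607 pF

(13.22e-6) / (8.228e6) = 1.60671e-12 F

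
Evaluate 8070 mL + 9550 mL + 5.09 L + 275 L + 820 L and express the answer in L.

1117.71 L

In L:
  8070 mL = 8070e-3 L = 8.07
  9550 mL = 9550e-3 L = 9.55
  5.09 L → 5.09
  275 L → 275
  820 L → 820
Sum: 8.07 + 9.55 + 5.09 + 275 + 820 = 1117.71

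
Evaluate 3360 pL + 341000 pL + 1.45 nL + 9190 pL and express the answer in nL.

In nL:
  3360 pL = 3360 × 10⁻³ nL = 3.36
  341000 pL = 341000 × 10⁻³ nL = 341
  1.45 nL → 1.45
  9190 pL = 9190 × 10⁻³ nL = 9.19
Sum: 3.36 + 341 + 1.45 + 9.19 = 355

355 nL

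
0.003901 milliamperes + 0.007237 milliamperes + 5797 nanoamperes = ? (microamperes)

In microamperes:
  0.003901 milliamperes = 0.003901 × 10³ microamperes = 3.901
  0.007237 milliamperes = 0.007237 × 10³ microamperes = 7.237
  5797 nanoamperes = 5797 × 10⁻³ microamperes = 5.797
Sum: 3.901 + 7.237 + 5.797 = 16.935

16.935 microamperes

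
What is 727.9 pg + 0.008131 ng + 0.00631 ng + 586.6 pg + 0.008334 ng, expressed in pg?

In pg:
  727.9 pg → 727.9
  0.008131 ng = 0.008131 × 10^3 pg = 8.131
  0.00631 ng = 0.00631 × 10^3 pg = 6.31
  586.6 pg → 586.6
  0.008334 ng = 0.008334 × 10^3 pg = 8.334
Sum: 727.9 + 8.131 + 6.31 + 586.6 + 8.334 = 1337.275

1337.275 pg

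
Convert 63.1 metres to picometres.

63100000000000 picometres

(no prefix) = 10⁰, pico = 10⁻¹²; factor is 10¹².
63.1 × 10¹² = 63100000000000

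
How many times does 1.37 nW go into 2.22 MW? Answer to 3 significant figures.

1620000000000000

(2.22 × 10⁶) / (1.37 × 10⁻⁹) = 1.62 × 10¹⁵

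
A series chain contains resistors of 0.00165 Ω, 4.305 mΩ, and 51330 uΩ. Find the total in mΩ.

57.285 mΩ

In mΩ:
  0.00165 Ω = 0.00165 × 10^3 mΩ = 1.65
  4.305 mΩ → 4.305
  51330 uΩ = 51330 × 10^-3 mΩ = 51.33
Sum: 1.65 + 4.305 + 51.33 = 57.285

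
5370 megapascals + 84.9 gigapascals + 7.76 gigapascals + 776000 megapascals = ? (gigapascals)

In gigapascals:
  5370 megapascals = 5370 × 10^-3 gigapascals = 5.37
  84.9 gigapascals → 84.9
  7.76 gigapascals → 7.76
  776000 megapascals = 776000 × 10^-3 gigapascals = 776
Sum: 5.37 + 84.9 + 7.76 + 776 = 874.03

874.03 gigapascals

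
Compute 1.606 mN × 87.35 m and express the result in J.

1.606 × 10⁻³ × 87.35 = 140.2841 × 10⁻³ J

0.1402841 J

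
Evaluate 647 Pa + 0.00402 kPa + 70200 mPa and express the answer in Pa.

In Pa:
  647 Pa → 647
  0.00402 kPa = 0.00402 × 10^3 Pa = 4.02
  70200 mPa = 70200 × 10^-3 Pa = 70.2
Sum: 647 + 4.02 + 70.2 = 721.22

721.22 Pa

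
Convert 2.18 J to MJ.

0.00000218 MJ

(no prefix) = 10^0, mega = 10^6; factor is 10^-6.
2.18 × 10^-6 = 0.00000218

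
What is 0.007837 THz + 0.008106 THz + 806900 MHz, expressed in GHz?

In GHz:
  0.007837 THz = 0.007837e3 GHz = 7.837
  0.008106 THz = 0.008106e3 GHz = 8.106
  806900 MHz = 806900e-3 GHz = 806.9
Sum: 7.837 + 8.106 + 806.9 = 822.843

822.843 GHz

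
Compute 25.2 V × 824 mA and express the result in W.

25.2 × 824 × 10⁻³ = 20764.8 × 10⁻³ W

20.7648 W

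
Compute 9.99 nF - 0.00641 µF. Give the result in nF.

3.58 nF

In nF:
  9.99 nF → 9.99
  0.00641 µF = 0.00641 × 10³ nF = 6.41
Difference: 9.99 - 6.41 = 3.58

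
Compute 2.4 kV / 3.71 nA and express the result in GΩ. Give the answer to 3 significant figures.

647 GΩ

(2.4 × 10³) / (3.71 × 10⁻⁹) = 0.6469 × 10¹² Ω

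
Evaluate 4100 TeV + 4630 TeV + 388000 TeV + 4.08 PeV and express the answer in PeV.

In PeV:
  4100 TeV = 4100e-3 PeV = 4.1
  4630 TeV = 4630e-3 PeV = 4.63
  388000 TeV = 388000e-3 PeV = 388
  4.08 PeV → 4.08
Sum: 4.1 + 4.63 + 388 + 4.08 = 400.81

400.81 PeV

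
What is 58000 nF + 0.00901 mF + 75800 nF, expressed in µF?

In µF:
  58000 nF = 58000 × 10^-3 µF = 58
  0.00901 mF = 0.00901 × 10^3 µF = 9.01
  75800 nF = 75800 × 10^-3 µF = 75.8
Sum: 58 + 9.01 + 75.8 = 142.81

142.81 µF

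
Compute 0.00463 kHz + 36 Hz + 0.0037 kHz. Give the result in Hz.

In Hz:
  0.00463 kHz = 0.00463e3 Hz = 4.63
  36 Hz → 36
  0.0037 kHz = 0.0037e3 Hz = 3.7
Sum: 4.63 + 36 + 3.7 = 44.33

44.33 Hz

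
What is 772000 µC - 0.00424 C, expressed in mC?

767.76 mC

In mC:
  772000 µC = 772000e-3 mC = 772
  0.00424 C = 0.00424e3 mC = 4.24
Difference: 772 - 4.24 = 767.76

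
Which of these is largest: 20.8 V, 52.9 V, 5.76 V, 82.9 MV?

20.8 V = 20.8 V
52.9 V = 52.9 V
5.76 V = 5.76 V
82.9 MV = 82900000 V

82.9 MV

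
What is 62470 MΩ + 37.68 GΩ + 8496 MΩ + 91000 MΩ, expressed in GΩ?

199.646 GΩ

In GΩ:
  62470 MΩ = 62470 × 10^-3 GΩ = 62.47
  37.68 GΩ → 37.68
  8496 MΩ = 8496 × 10^-3 GΩ = 8.496
  91000 MΩ = 91000 × 10^-3 GΩ = 91
Sum: 62.47 + 37.68 + 8.496 + 91 = 199.646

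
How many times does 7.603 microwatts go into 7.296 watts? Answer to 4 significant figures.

(7.296) / (7.603 × 10^-6) = 0.95962 × 10^6

959600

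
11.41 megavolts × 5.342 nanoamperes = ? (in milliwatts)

11.41e6 × 5.342e-9 = 60.95222e-3 W

60.95222 milliwatts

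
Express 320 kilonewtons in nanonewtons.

kilo = 1e3, nano = 1e-9; factor is 1e12.
320 × 1e12 = 320000000000000

320000000000000 nanonewtons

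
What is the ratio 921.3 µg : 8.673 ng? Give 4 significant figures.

(921.3 × 10^-6) / (8.673 × 10^-9) = 106.23 × 10^3

106200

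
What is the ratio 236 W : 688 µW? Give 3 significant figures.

(236) / (688e-6) = 0.343e6

343000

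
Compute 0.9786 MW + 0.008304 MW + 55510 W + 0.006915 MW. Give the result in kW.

In kW:
  0.9786 MW = 0.9786e3 kW = 978.6
  0.008304 MW = 0.008304e3 kW = 8.304
  55510 W = 55510e-3 kW = 55.51
  0.006915 MW = 0.006915e3 kW = 6.915
Sum: 978.6 + 8.304 + 55.51 + 6.915 = 1049.329

1049.329 kW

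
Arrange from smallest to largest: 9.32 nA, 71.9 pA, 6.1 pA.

6.1 pA < 71.9 pA < 9.32 nA

9.32 nA = 0.00000000932 A
71.9 pA = 0.0000000000719 A
6.1 pA = 0.0000000000061 A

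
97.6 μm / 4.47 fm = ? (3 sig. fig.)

(97.6e-6) / (4.47e-15) = 21.83e9

21800000000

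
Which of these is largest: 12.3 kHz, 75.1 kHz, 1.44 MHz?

12.3 kHz = 12300 Hz
75.1 kHz = 75100 Hz
1.44 MHz = 1440000 Hz

1.44 MHz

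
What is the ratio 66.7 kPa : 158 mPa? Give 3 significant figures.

(66.7 × 10^3) / (158 × 10^-3) = 0.4222 × 10^6

422000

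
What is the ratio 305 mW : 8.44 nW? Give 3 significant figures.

36100000

(305 × 10⁻³) / (8.44 × 10⁻⁹) = 36.14 × 10⁶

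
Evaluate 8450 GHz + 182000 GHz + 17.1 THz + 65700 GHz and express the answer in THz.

273.25 THz

In THz:
  8450 GHz = 8450 × 10⁻³ THz = 8.45
  182000 GHz = 182000 × 10⁻³ THz = 182
  17.1 THz → 17.1
  65700 GHz = 65700 × 10⁻³ THz = 65.7
Sum: 8.45 + 182 + 17.1 + 65.7 = 273.25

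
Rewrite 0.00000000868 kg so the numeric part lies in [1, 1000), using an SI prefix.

= 8.68 × 10^-6 g; 10^-6 is micro.

8.68 µg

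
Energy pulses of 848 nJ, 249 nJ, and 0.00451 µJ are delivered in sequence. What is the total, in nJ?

In nJ:
  848 nJ → 848
  249 nJ → 249
  0.00451 µJ = 0.00451 × 10^3 nJ = 4.51
Sum: 848 + 249 + 4.51 = 1101.51

1101.51 nJ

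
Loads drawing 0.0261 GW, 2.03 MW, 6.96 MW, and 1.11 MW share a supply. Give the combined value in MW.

In MW:
  0.0261 GW = 0.0261e3 MW = 26.1
  2.03 MW → 2.03
  6.96 MW → 6.96
  1.11 MW → 1.11
Sum: 26.1 + 2.03 + 6.96 + 1.11 = 36.2

36.2 MW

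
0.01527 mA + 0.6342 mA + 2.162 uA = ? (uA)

651.632 uA

In uA:
  0.01527 mA = 0.01527 × 10³ uA = 15.27
  0.6342 mA = 0.6342 × 10³ uA = 634.2
  2.162 uA → 2.162
Sum: 15.27 + 634.2 + 2.162 = 651.632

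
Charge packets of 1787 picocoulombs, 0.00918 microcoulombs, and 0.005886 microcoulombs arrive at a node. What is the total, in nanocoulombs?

In nanocoulombs:
  1787 picocoulombs = 1787e-3 nanocoulombs = 1.787
  0.00918 microcoulombs = 0.00918e3 nanocoulombs = 9.18
  0.005886 microcoulombs = 0.005886e3 nanocoulombs = 5.886
Sum: 1.787 + 9.18 + 5.886 = 16.853

16.853 nanocoulombs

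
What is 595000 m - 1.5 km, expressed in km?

593.5 km

In km:
  595000 m = 595000 × 10⁻³ km = 595
  1.5 km → 1.5
Difference: 595 - 1.5 = 593.5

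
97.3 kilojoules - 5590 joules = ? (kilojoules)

In kilojoules:
  97.3 kilojoules → 97.3
  5590 joules = 5590e-3 kilojoules = 5.59
Difference: 97.3 - 5.59 = 91.71

91.71 kilojoules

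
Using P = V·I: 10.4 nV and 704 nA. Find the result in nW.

10.4 × 10^-9 × 704 × 10^-9 = 7321.6 × 10^-18 W

0.0000073216 nW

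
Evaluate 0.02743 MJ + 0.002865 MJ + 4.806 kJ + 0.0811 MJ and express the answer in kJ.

In kJ:
  0.02743 MJ = 0.02743 × 10³ kJ = 27.43
  0.002865 MJ = 0.002865 × 10³ kJ = 2.865
  4.806 kJ → 4.806
  0.0811 MJ = 0.0811 × 10³ kJ = 81.1
Sum: 27.43 + 2.865 + 4.806 + 81.1 = 116.201

116.201 kJ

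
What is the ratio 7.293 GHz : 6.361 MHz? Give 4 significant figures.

1147

(7.293 × 10^9) / (6.361 × 10^6) = 1.1465 × 10^3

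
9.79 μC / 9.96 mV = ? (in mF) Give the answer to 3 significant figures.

0.983 mF

(9.79e-6) / (9.96e-3) = 0.98293e-3 F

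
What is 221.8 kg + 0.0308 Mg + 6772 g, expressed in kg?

In kg:
  221.8 kg → 221.8
  0.0308 Mg = 0.0308 × 10^3 kg = 30.8
  6772 g = 6772 × 10^-3 kg = 6.772
Sum: 221.8 + 30.8 + 6.772 = 259.372

259.372 kg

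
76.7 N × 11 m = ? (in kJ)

76.7 × 11 = 843.7 J

0.8437 kJ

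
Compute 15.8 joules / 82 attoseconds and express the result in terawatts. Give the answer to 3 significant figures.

193000 terawatts

(15.8) / (82e-18) = 0.19268e18 W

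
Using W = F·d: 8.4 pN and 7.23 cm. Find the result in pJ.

0.60732 pJ

8.4e-12 × 7.23e-2 = 60.732e-14 J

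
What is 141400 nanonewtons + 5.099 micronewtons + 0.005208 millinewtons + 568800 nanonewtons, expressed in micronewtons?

In micronewtons:
  141400 nanonewtons = 141400e-3 micronewtons = 141.4
  5.099 micronewtons → 5.099
  0.005208 millinewtons = 0.005208e3 micronewtons = 5.208
  568800 nanonewtons = 568800e-3 micronewtons = 568.8
Sum: 141.4 + 5.099 + 5.208 + 568.8 = 720.507

720.507 micronewtons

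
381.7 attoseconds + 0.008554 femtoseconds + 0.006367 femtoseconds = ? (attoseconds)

In attoseconds:
  381.7 attoseconds → 381.7
  0.008554 femtoseconds = 0.008554 × 10^3 attoseconds = 8.554
  0.006367 femtoseconds = 0.006367 × 10^3 attoseconds = 6.367
Sum: 381.7 + 8.554 + 6.367 = 396.621

396.621 attoseconds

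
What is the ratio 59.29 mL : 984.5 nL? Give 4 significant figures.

(59.29e-3) / (984.5e-9) = 0.060223e6

60220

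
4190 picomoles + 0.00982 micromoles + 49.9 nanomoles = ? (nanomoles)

63.91 nanomoles

In nanomoles:
  4190 picomoles = 4190e-3 nanomoles = 4.19
  0.00982 micromoles = 0.00982e3 nanomoles = 9.82
  49.9 nanomoles → 49.9
Sum: 4.19 + 9.82 + 49.9 = 63.91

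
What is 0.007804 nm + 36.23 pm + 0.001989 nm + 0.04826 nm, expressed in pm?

In pm:
  0.007804 nm = 0.007804e3 pm = 7.804
  36.23 pm → 36.23
  0.001989 nm = 0.001989e3 pm = 1.989
  0.04826 nm = 0.04826e3 pm = 48.26
Sum: 7.804 + 36.23 + 1.989 + 48.26 = 94.283

94.283 pm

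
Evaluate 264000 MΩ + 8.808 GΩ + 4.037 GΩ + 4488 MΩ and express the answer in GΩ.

281.333 GΩ

In GΩ:
  264000 MΩ = 264000e-3 GΩ = 264
  8.808 GΩ → 8.808
  4.037 GΩ → 4.037
  4488 MΩ = 4488e-3 GΩ = 4.488
Sum: 264 + 8.808 + 4.037 + 4.488 = 281.333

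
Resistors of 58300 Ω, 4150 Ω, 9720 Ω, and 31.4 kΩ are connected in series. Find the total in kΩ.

In kΩ:
  58300 Ω = 58300 × 10^-3 kΩ = 58.3
  4150 Ω = 4150 × 10^-3 kΩ = 4.15
  9720 Ω = 9720 × 10^-3 kΩ = 9.72
  31.4 kΩ → 31.4
Sum: 58.3 + 4.15 + 9.72 + 31.4 = 103.57

103.57 kΩ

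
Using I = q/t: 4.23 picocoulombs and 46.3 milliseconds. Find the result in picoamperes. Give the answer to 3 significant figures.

91.4 picoamperes

(4.23 × 10⁻¹²) / (46.3 × 10⁻³) = 0.091361 × 10⁻⁹ A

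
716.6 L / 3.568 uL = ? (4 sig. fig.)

(716.6) / (3.568e-6) = 200.84e6

200800000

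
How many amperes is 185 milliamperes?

0.185 amperes

milli = 10^-3, (no prefix) = 10^0; factor is 10^-3.
185 × 10^-3 = 0.185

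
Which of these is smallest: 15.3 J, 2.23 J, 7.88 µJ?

7.88 µJ

15.3 J = 15.3 J
2.23 J = 2.23 J
7.88 µJ = 0.00000788 J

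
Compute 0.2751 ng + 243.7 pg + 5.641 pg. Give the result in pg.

524.441 pg

In pg:
  0.2751 ng = 0.2751 × 10³ pg = 275.1
  243.7 pg → 243.7
  5.641 pg → 5.641
Sum: 275.1 + 243.7 + 5.641 = 524.441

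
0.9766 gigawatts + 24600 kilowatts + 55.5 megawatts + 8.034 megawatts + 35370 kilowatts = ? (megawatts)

In megawatts:
  0.9766 gigawatts = 0.9766e3 megawatts = 976.6
  24600 kilowatts = 24600e-3 megawatts = 24.6
  55.5 megawatts → 55.5
  8.034 megawatts → 8.034
  35370 kilowatts = 35370e-3 megawatts = 35.37
Sum: 976.6 + 24.6 + 55.5 + 8.034 + 35.37 = 1100.104

1100.104 megawatts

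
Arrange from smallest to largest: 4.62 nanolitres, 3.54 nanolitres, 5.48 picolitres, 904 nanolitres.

4.62 nanolitres = 0.00000000462 litres
3.54 nanolitres = 0.00000000354 litres
5.48 picolitres = 0.00000000000548 litres
904 nanolitres = 0.000000904 litres

5.48 picolitres < 3.54 nanolitres < 4.62 nanolitres < 904 nanolitres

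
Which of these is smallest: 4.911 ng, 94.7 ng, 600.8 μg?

4.911 ng = 0.000000004911 g
94.7 ng = 0.0000000947 g
600.8 μg = 0.0006008 g

4.911 ng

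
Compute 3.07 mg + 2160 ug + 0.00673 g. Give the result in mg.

In mg:
  3.07 mg → 3.07
  2160 ug = 2160 × 10⁻³ mg = 2.16
  0.00673 g = 0.00673 × 10³ mg = 6.73
Sum: 3.07 + 2.16 + 6.73 = 11.96

11.96 mg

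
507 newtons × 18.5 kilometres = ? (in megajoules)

9.3795 megajoules

507 × 18.5e3 = 9379.5e3 J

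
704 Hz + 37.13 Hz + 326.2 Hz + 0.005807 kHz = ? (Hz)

1073.137 Hz

In Hz:
  704 Hz → 704
  37.13 Hz → 37.13
  326.2 Hz → 326.2
  0.005807 kHz = 0.005807 × 10^3 Hz = 5.807
Sum: 704 + 37.13 + 326.2 + 5.807 = 1073.137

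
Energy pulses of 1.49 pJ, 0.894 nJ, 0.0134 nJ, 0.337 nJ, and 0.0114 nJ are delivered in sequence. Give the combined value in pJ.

1257.29 pJ

In pJ:
  1.49 pJ → 1.49
  0.894 nJ = 0.894e3 pJ = 894
  0.0134 nJ = 0.0134e3 pJ = 13.4
  0.337 nJ = 0.337e3 pJ = 337
  0.0114 nJ = 0.0114e3 pJ = 11.4
Sum: 1.49 + 894 + 13.4 + 337 + 11.4 = 1257.29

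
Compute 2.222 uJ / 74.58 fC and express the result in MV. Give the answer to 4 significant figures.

(2.222 × 10^-6) / (74.58 × 10^-15) = 0.0297935 × 10^9 V

29.79 MV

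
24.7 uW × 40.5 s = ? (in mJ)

1.00035 mJ

24.7 × 10^-6 × 40.5 = 1000.35 × 10^-6 J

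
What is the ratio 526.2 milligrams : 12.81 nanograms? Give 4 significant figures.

(526.2e-3) / (12.81e-9) = 41.077e6

41080000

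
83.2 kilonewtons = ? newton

kilo = 10^3, (no prefix) = 10^0; factor is 10^3.
83.2 × 10^3 = 83200

83200 newtons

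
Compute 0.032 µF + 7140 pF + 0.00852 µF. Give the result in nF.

In nF:
  0.032 µF = 0.032 × 10^3 nF = 32
  7140 pF = 7140 × 10^-3 nF = 7.14
  0.00852 µF = 0.00852 × 10^3 nF = 8.52
Sum: 32 + 7.14 + 8.52 = 47.66

47.66 nF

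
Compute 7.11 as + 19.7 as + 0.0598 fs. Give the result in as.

In as:
  7.11 as → 7.11
  19.7 as → 19.7
  0.0598 fs = 0.0598e3 as = 59.8
Sum: 7.11 + 19.7 + 59.8 = 86.61

86.61 as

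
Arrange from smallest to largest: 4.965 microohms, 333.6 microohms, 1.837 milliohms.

4.965 microohms = 0.000004965 ohms
333.6 microohms = 0.0003336 ohms
1.837 milliohms = 0.001837 ohms

4.965 microohms < 333.6 microohms < 1.837 milliohms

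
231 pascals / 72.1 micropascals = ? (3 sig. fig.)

3200000

(231) / (72.1e-6) = 3.204e6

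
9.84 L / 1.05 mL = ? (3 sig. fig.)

(9.84) / (1.05e-3) = 9.371e3

9370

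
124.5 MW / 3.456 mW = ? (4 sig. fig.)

(124.5e6) / (3.456e-3) = 36.024e9

36020000000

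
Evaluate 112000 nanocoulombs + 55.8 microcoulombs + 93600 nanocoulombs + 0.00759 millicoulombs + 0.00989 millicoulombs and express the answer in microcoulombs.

In microcoulombs:
  112000 nanocoulombs = 112000 × 10⁻³ microcoulombs = 112
  55.8 microcoulombs → 55.8
  93600 nanocoulombs = 93600 × 10⁻³ microcoulombs = 93.6
  0.00759 millicoulombs = 0.00759 × 10³ microcoulombs = 7.59
  0.00989 millicoulombs = 0.00989 × 10³ microcoulombs = 9.89
Sum: 112 + 55.8 + 93.6 + 7.59 + 9.89 = 278.88

278.88 microcoulombs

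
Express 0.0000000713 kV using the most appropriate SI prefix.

= 71.3 × 10⁻⁶ V; 10⁻⁶ is micro.

71.3 uV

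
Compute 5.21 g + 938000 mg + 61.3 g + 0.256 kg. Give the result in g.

1260.51 g

In g:
  5.21 g → 5.21
  938000 mg = 938000 × 10⁻³ g = 938
  61.3 g → 61.3
  0.256 kg = 0.256 × 10³ g = 256
Sum: 5.21 + 938 + 61.3 + 256 = 1260.51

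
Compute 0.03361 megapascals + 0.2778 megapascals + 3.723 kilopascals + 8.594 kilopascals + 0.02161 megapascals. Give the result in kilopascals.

345.337 kilopascals

In kilopascals:
  0.03361 megapascals = 0.03361e3 kilopascals = 33.61
  0.2778 megapascals = 0.2778e3 kilopascals = 277.8
  3.723 kilopascals → 3.723
  8.594 kilopascals → 8.594
  0.02161 megapascals = 0.02161e3 kilopascals = 21.61
Sum: 33.61 + 277.8 + 3.723 + 8.594 + 21.61 = 345.337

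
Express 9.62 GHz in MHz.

giga = 1e9, mega = 1e6; factor is 1e3.
9.62 × 1e3 = 9620

9620 MHz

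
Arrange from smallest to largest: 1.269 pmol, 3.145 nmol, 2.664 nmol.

1.269 pmol = 0.000000000001269 mol
3.145 nmol = 0.000000003145 mol
2.664 nmol = 0.000000002664 mol

1.269 pmol < 2.664 nmol < 3.145 nmol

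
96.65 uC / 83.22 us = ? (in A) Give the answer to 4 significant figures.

(96.65 × 10⁻⁶) / (83.22 × 10⁻⁶) = 1.16138 A

1.161 A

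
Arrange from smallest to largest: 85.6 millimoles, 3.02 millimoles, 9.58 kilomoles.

85.6 millimoles = 0.0856 moles
3.02 millimoles = 0.00302 moles
9.58 kilomoles = 9580 moles

3.02 millimoles < 85.6 millimoles < 9.58 kilomoles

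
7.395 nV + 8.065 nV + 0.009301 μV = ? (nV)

In nV:
  7.395 nV → 7.395
  8.065 nV → 8.065
  0.009301 μV = 0.009301 × 10³ nV = 9.301
Sum: 7.395 + 8.065 + 9.301 = 24.761

24.761 nV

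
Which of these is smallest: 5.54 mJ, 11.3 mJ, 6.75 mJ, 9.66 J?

5.54 mJ = 0.00554 J
11.3 mJ = 0.0113 J
6.75 mJ = 0.00675 J
9.66 J = 9.66 J

5.54 mJ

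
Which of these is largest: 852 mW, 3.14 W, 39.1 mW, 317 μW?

852 mW = 0.852 W
3.14 W = 3.14 W
39.1 mW = 0.0391 W
317 μW = 0.000317 W

3.14 W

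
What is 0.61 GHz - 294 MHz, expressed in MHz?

In MHz:
  0.61 GHz = 0.61 × 10^3 MHz = 610
  294 MHz → 294
Difference: 610 - 294 = 316

316 MHz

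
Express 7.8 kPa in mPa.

7800000 mPa

kilo = 1e3, milli = 1e-3; factor is 1e6.
7.8 × 1e6 = 7800000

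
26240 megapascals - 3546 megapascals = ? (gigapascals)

22.694 gigapascals

In gigapascals:
  26240 megapascals = 26240e-3 gigapascals = 26.24
  3546 megapascals = 3546e-3 gigapascals = 3.546
Difference: 26.24 - 3.546 = 22.694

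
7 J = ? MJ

(no prefix) = 1e0, mega = 1e6; factor is 1e-6.
7 × 1e-6 = 0.000007

0.000007 MJ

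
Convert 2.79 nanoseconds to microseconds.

nano = 10⁻⁹, micro = 10⁻⁶; factor is 10⁻³.
2.79 × 10⁻³ = 0.00279

0.00279 microseconds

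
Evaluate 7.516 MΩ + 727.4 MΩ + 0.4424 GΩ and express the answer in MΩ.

In MΩ:
  7.516 MΩ → 7.516
  727.4 MΩ → 727.4
  0.4424 GΩ = 0.4424 × 10^3 MΩ = 442.4
Sum: 7.516 + 727.4 + 442.4 = 1177.316

1177.316 MΩ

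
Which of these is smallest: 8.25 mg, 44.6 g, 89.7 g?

8.25 mg

8.25 mg = 0.00825 g
44.6 g = 44.6 g
89.7 g = 89.7 g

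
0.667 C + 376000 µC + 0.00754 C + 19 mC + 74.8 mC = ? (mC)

In mC:
  0.667 C = 0.667 × 10^3 mC = 667
  376000 µC = 376000 × 10^-3 mC = 376
  0.00754 C = 0.00754 × 10^3 mC = 7.54
  19 mC → 19
  74.8 mC → 74.8
Sum: 667 + 376 + 7.54 + 19 + 74.8 = 1144.34

1144.34 mC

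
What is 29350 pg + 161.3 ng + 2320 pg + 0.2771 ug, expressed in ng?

470.07 ng

In ng:
  29350 pg = 29350 × 10^-3 ng = 29.35
  161.3 ng → 161.3
  2320 pg = 2320 × 10^-3 ng = 2.32
  0.2771 ug = 0.2771 × 10^3 ng = 277.1
Sum: 29.35 + 161.3 + 2.32 + 277.1 = 470.07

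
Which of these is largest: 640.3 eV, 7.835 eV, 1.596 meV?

640.3 eV = 640.3 eV
7.835 eV = 7.835 eV
1.596 meV = 0.001596 eV

640.3 eV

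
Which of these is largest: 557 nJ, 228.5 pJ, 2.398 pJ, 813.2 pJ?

557 nJ

557 nJ = 0.000000557 J
228.5 pJ = 0.0000000002285 J
2.398 pJ = 0.000000000002398 J
813.2 pJ = 0.0000000008132 J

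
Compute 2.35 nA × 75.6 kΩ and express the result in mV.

2.35 × 10^-9 × 75.6 × 10^3 = 177.66 × 10^-6 V

0.17766 mV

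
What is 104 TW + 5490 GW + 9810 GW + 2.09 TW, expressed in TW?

121.39 TW

In TW:
  104 TW → 104
  5490 GW = 5490e-3 TW = 5.49
  9810 GW = 9810e-3 TW = 9.81
  2.09 TW → 2.09
Sum: 104 + 5.49 + 9.81 + 2.09 = 121.39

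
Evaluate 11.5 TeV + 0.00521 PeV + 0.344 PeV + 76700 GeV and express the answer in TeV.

In TeV:
  11.5 TeV → 11.5
  0.00521 PeV = 0.00521e3 TeV = 5.21
  0.344 PeV = 0.344e3 TeV = 344
  76700 GeV = 76700e-3 TeV = 76.7
Sum: 11.5 + 5.21 + 344 + 76.7 = 437.41

437.41 TeV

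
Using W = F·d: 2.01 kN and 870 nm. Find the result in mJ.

1.7487 mJ

2.01 × 10^3 × 870 × 10^-9 = 1748.7 × 10^-6 J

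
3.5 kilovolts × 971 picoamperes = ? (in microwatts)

3.3985 microwatts

3.5e3 × 971e-12 = 3398.5e-9 W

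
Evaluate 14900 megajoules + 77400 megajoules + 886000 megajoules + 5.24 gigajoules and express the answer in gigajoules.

983.54 gigajoules

In gigajoules:
  14900 megajoules = 14900 × 10^-3 gigajoules = 14.9
  77400 megajoules = 77400 × 10^-3 gigajoules = 77.4
  886000 megajoules = 886000 × 10^-3 gigajoules = 886
  5.24 gigajoules → 5.24
Sum: 14.9 + 77.4 + 886 + 5.24 = 983.54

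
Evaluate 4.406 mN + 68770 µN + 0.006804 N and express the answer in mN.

79.98 mN

In mN:
  4.406 mN → 4.406
  68770 µN = 68770e-3 mN = 68.77
  0.006804 N = 0.006804e3 mN = 6.804
Sum: 4.406 + 68.77 + 6.804 = 79.98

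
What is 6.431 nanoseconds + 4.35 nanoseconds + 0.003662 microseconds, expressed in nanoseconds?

In nanoseconds:
  6.431 nanoseconds → 6.431
  4.35 nanoseconds → 4.35
  0.003662 microseconds = 0.003662 × 10^3 nanoseconds = 3.662
Sum: 6.431 + 4.35 + 3.662 = 14.443

14.443 nanoseconds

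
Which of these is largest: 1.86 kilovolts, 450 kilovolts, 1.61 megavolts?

1.86 kilovolts = 1860 volts
450 kilovolts = 450000 volts
1.61 megavolts = 1610000 volts

1.61 megavolts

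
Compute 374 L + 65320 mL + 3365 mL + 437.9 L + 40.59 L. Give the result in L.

921.175 L

In L:
  374 L → 374
  65320 mL = 65320 × 10^-3 L = 65.32
  3365 mL = 3365 × 10^-3 L = 3.365
  437.9 L → 437.9
  40.59 L → 40.59
Sum: 374 + 65.32 + 3.365 + 437.9 + 40.59 = 921.175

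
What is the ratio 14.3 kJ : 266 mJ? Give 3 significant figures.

(14.3 × 10^3) / (266 × 10^-3) = 0.05376 × 10^6

53800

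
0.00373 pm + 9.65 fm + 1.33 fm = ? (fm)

In fm:
  0.00373 pm = 0.00373 × 10³ fm = 3.73
  9.65 fm → 9.65
  1.33 fm → 1.33
Sum: 3.73 + 9.65 + 1.33 = 14.71

14.71 fm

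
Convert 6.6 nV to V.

0.0000000066 V

nano = 10⁻⁹, (no prefix) = 10⁰; factor is 10⁻⁹.
6.6 × 10⁻⁹ = 0.0000000066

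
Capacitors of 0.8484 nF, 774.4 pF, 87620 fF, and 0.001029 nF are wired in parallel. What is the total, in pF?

In pF:
  0.8484 nF = 0.8484 × 10^3 pF = 848.4
  774.4 pF → 774.4
  87620 fF = 87620 × 10^-3 pF = 87.62
  0.001029 nF = 0.001029 × 10^3 pF = 1.029
Sum: 848.4 + 774.4 + 87.62 + 1.029 = 1711.449

1711.449 pF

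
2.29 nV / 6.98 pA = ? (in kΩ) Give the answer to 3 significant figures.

0.328 kΩ

(2.29 × 10^-9) / (6.98 × 10^-12) = 0.32808 × 10^3 Ω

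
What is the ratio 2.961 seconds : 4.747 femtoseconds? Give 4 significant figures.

623800000000000

(2.961) / (4.747e-15) = 0.62376e15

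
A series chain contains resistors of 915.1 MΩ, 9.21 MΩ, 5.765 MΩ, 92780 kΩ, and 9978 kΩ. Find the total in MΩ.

In MΩ:
  915.1 MΩ → 915.1
  9.21 MΩ → 9.21
  5.765 MΩ → 5.765
  92780 kΩ = 92780 × 10^-3 MΩ = 92.78
  9978 kΩ = 9978 × 10^-3 MΩ = 9.978
Sum: 915.1 + 9.21 + 5.765 + 92.78 + 9.978 = 1032.833

1032.833 MΩ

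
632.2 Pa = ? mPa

(no prefix) = 10^0, milli = 10^-3; factor is 10^3.
632.2 × 10^3 = 632200

632200 mPa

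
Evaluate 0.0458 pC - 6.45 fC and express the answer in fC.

In fC:
  0.0458 pC = 0.0458 × 10³ fC = 45.8
  6.45 fC → 6.45
Difference: 45.8 - 6.45 = 39.35

39.35 fC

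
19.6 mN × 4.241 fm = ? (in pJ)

0.0000831236 pJ

19.6 × 10⁻³ × 4.241 × 10⁻¹⁵ = 83.1236 × 10⁻¹⁸ J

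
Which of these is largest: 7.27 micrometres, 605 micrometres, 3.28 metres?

3.28 metres

7.27 micrometres = 0.00000727 metres
605 micrometres = 0.000605 metres
3.28 metres = 3.28 metres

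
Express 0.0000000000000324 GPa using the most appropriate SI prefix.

32.4 uPa

= 32.4e-6 Pa; 1e-6 is micro.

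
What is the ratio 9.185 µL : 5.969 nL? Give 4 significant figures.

(9.185e-6) / (5.969e-9) = 1.5388e3

1539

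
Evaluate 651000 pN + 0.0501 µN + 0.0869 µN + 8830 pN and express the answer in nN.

In nN:
  651000 pN = 651000e-3 nN = 651
  0.0501 µN = 0.0501e3 nN = 50.1
  0.0869 µN = 0.0869e3 nN = 86.9
  8830 pN = 8830e-3 nN = 8.83
Sum: 651 + 50.1 + 86.9 + 8.83 = 796.83

796.83 nN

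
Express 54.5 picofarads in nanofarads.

0.0545 nanofarads

pico = 1e-12, nano = 1e-9; factor is 1e-3.
54.5 × 1e-3 = 0.0545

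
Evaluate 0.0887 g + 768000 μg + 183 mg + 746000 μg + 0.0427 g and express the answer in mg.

1828.4 mg

In mg:
  0.0887 g = 0.0887e3 mg = 88.7
  768000 μg = 768000e-3 mg = 768
  183 mg → 183
  746000 μg = 746000e-3 mg = 746
  0.0427 g = 0.0427e3 mg = 42.7
Sum: 88.7 + 768 + 183 + 746 + 42.7 = 1828.4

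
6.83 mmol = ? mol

0.00683 mol

milli = 10^-3, (no prefix) = 10^0; factor is 10^-3.
6.83 × 10^-3 = 0.00683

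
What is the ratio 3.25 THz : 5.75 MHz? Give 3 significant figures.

(3.25 × 10^12) / (5.75 × 10^6) = 0.5652 × 10^6

565000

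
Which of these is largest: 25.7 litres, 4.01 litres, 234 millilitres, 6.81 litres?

25.7 litres = 25.7 litres
4.01 litres = 4.01 litres
234 millilitres = 0.234 litres
6.81 litres = 6.81 litres

25.7 litres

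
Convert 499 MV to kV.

499000 kV

mega = 10^6, kilo = 10^3; factor is 10^3.
499 × 10^3 = 499000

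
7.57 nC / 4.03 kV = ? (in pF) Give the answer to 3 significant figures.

(7.57 × 10⁻⁹) / (4.03 × 10³) = 1.8784 × 10⁻¹² F

1.88 pF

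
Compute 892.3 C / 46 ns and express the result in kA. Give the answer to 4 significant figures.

19400000 kA

(892.3) / (46 × 10⁻⁹) = 19.3978 × 10⁹ A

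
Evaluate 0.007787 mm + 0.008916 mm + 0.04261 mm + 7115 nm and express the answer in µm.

In µm:
  0.007787 mm = 0.007787e3 µm = 7.787
  0.008916 mm = 0.008916e3 µm = 8.916
  0.04261 mm = 0.04261e3 µm = 42.61
  7115 nm = 7115e-3 µm = 7.115
Sum: 7.787 + 8.916 + 42.61 + 7.115 = 66.428

66.428 µm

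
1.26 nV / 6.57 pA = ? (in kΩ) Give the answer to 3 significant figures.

(1.26 × 10⁻⁹) / (6.57 × 10⁻¹²) = 0.19178 × 10³ Ω

0.192 kΩ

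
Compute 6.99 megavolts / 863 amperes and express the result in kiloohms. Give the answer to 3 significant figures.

8.10 kiloohms

(6.99 × 10⁶) / (863) = 0.0080997 × 10⁶ Ω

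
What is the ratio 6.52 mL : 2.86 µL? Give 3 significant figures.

2280

(6.52 × 10⁻³) / (2.86 × 10⁻⁶) = 2.28 × 10³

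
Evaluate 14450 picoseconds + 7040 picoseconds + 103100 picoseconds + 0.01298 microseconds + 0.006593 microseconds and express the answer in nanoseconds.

144.163 nanoseconds

In nanoseconds:
  14450 picoseconds = 14450e-3 nanoseconds = 14.45
  7040 picoseconds = 7040e-3 nanoseconds = 7.04
  103100 picoseconds = 103100e-3 nanoseconds = 103.1
  0.01298 microseconds = 0.01298e3 nanoseconds = 12.98
  0.006593 microseconds = 0.006593e3 nanoseconds = 6.593
Sum: 14.45 + 7.04 + 103.1 + 12.98 + 6.593 = 144.163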